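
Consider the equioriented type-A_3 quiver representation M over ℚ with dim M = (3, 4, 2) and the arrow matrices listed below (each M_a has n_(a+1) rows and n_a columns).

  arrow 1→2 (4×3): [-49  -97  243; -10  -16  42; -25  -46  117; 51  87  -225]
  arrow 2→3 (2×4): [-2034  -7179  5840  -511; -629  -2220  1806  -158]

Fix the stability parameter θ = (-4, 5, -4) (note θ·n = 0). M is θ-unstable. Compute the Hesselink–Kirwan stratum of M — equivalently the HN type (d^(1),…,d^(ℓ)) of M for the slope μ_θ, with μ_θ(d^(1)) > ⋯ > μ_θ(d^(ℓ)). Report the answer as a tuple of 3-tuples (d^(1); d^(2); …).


Interval decomposition of M: I[1,1], I[1,2], I[1,3], I[2,2], I[2,3].
HN type (ℓ=3): μ^(1)=5; μ^(2)=1/2; μ^(3)=-4

((0, 2, 0); (0, 2, 2); (3, 0, 0))


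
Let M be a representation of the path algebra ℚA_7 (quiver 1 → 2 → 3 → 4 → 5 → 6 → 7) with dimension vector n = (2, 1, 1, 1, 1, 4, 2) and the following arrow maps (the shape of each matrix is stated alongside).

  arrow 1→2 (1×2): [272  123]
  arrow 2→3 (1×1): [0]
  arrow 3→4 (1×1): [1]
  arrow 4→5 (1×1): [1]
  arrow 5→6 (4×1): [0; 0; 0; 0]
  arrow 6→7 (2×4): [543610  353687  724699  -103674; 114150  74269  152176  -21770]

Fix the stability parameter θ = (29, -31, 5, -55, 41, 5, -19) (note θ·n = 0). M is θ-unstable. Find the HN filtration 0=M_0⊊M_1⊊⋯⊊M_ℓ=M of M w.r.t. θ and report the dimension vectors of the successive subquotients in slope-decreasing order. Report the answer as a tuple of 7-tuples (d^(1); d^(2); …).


Interval decomposition of M: I[1,1], I[1,2], I[3,5], I[6,6]^2, I[6,7]^2.
HN type (ℓ=6): μ^(1)=41; μ^(2)=29; μ^(3)=5; μ^(4)=-1; μ^(5)=-7; μ^(6)=-25

((0, 0, 0, 0, 1, 0, 0); (1, 0, 0, 0, 0, 0, 0); (0, 0, 0, 0, 0, 2, 0); (1, 1, 0, 0, 0, 0, 0); (0, 0, 0, 0, 0, 2, 2); (0, 0, 1, 1, 0, 0, 0))


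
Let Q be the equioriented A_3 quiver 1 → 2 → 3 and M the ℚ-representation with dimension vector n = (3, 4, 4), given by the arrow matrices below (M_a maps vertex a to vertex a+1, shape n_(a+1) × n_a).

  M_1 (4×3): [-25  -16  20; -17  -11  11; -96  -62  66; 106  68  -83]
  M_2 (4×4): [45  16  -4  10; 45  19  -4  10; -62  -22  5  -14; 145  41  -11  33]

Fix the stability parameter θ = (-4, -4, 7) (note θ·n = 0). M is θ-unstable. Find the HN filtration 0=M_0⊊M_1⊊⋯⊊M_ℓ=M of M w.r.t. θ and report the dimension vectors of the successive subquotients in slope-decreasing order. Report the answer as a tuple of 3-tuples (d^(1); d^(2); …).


Interval decomposition of M: I[1,3]^3, I[2,3].
HN type (ℓ=2): μ^(1)=7; μ^(2)=-4

((0, 0, 4); (3, 4, 0))


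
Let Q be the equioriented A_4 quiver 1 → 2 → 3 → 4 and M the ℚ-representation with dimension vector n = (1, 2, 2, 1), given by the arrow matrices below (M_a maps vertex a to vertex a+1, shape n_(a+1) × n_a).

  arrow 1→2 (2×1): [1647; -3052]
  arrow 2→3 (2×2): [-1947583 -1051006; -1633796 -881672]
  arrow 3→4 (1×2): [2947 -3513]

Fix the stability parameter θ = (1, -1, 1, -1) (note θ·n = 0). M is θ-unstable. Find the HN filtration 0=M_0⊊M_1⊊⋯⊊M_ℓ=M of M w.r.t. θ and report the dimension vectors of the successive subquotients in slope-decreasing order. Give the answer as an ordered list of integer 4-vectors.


Via rank(M_{q-1}∘⋯∘M_p): M ≅ I[1,4], I[2,2], I[3,3].
μ_θ-semistable layers: μ^(1)=1; μ^(2)=0; μ^(3)=-1

((0, 0, 1, 0); (1, 1, 1, 1); (0, 1, 0, 0))


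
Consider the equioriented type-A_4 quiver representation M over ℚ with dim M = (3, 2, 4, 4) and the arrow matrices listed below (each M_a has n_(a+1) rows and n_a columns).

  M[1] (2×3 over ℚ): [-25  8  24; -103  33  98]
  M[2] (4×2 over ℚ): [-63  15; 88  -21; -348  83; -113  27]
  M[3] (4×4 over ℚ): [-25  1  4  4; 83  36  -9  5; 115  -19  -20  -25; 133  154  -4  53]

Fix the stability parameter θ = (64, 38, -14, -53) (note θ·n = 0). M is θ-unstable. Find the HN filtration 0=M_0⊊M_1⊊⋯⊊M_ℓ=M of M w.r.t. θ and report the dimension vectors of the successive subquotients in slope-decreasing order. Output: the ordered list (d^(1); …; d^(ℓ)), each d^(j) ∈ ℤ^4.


Barcode: M ≅ I[1,1], I[1,4]^2, I[3,4]^2. HN layers by μ_θ (3 steps, strictly decreasing):
  μ^(1)=64; μ^(2)=35/4; μ^(3)=-67/2

((1, 0, 0, 0); (2, 2, 2, 2); (0, 0, 2, 2))


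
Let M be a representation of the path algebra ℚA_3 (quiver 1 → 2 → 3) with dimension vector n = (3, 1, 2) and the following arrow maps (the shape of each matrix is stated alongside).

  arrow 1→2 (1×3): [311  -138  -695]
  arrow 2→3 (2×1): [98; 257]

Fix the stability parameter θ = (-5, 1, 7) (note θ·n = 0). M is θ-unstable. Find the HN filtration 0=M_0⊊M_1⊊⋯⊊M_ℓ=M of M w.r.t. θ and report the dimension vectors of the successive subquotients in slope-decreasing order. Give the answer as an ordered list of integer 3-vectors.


Interval decomposition of M: I[1,1]^2, I[1,3], I[3,3].
HN type (ℓ=3): μ^(1)=7; μ^(2)=1; μ^(3)=-5

((0, 0, 2); (0, 1, 0); (3, 0, 0))


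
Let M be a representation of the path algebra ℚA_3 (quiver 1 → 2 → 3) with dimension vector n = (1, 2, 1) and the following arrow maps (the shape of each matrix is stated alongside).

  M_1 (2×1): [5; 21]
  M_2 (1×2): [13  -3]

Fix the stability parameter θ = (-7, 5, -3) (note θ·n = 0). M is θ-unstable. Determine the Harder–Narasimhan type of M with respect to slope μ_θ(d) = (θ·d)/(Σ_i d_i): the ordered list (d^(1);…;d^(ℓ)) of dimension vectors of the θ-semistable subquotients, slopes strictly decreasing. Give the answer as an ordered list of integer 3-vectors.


Via rank(M_{q-1}∘⋯∘M_p): M ≅ I[1,3], I[2,2].
μ_θ-semistable layers: μ^(1)=5; μ^(2)=1; μ^(3)=-7

((0, 1, 0); (0, 1, 1); (1, 0, 0))


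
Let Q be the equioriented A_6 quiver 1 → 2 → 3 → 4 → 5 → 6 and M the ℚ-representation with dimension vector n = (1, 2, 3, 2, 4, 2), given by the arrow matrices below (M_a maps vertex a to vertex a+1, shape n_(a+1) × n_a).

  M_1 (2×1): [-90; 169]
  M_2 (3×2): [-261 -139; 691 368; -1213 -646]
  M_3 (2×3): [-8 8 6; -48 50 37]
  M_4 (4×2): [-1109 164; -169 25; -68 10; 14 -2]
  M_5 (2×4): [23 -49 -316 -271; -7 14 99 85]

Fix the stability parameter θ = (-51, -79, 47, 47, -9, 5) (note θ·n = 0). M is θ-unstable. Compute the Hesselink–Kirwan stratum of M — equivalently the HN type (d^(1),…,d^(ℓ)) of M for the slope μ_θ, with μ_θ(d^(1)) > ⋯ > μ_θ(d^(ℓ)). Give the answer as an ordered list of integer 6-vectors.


Interval decomposition of M: I[1,3], I[2,6], I[3,6], I[5,5]^2.
HN type (ℓ=5): μ^(1)=47; μ^(2)=45/2; μ^(3)=-9; μ^(4)=-65; μ^(5)=-79

((0, 0, 1, 0, 0, 0); (0, 0, 2, 2, 2, 2); (0, 0, 0, 0, 2, 0); (1, 1, 0, 0, 0, 0); (0, 1, 0, 0, 0, 0))


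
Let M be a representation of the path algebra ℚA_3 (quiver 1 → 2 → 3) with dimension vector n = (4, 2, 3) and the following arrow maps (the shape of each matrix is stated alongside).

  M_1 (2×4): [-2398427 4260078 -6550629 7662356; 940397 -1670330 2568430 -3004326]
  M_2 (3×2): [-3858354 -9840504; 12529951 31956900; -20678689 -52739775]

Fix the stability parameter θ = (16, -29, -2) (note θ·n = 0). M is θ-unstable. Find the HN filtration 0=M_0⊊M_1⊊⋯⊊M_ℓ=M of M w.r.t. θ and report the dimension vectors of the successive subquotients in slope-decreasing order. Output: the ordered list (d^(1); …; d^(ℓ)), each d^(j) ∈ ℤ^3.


Interval decomposition of M: I[1,1]^2, I[1,3]^2, I[3,3].
HN type (ℓ=3): μ^(1)=16; μ^(2)=-2; μ^(3)=-13/2

((2, 0, 0); (0, 0, 3); (2, 2, 0))


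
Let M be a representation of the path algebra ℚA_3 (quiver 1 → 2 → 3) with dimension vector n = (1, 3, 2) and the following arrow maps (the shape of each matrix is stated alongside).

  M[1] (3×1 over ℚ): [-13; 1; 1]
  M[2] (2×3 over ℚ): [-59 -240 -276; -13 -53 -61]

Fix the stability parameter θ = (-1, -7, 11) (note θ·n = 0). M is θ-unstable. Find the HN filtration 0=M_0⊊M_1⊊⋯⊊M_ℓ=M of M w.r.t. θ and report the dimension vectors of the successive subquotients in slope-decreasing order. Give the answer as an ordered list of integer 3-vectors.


Via rank(M_{q-1}∘⋯∘M_p): M ≅ I[1,3], I[2,2], I[2,3].
μ_θ-semistable layers: μ^(1)=11; μ^(2)=-4; μ^(3)=-7

((0, 0, 2); (1, 1, 0); (0, 2, 0))


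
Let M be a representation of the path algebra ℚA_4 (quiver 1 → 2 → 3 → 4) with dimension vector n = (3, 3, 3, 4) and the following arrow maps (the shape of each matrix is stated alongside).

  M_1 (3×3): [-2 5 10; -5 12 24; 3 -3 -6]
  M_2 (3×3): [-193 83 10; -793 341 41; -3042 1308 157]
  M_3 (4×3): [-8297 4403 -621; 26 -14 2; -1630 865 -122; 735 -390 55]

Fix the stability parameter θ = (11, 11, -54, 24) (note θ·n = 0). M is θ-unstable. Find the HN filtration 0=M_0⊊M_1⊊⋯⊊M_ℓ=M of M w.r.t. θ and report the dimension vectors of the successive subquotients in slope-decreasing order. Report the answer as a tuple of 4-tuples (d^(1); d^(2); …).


Via rank(M_{q-1}∘⋯∘M_p): M ≅ I[1,1], I[1,2], I[1,3], I[2,4], I[3,4], I[4,4]^2.
μ_θ-semistable layers: μ^(1)=24; μ^(2)=11; μ^(3)=-32/3; μ^(4)=-43/2; μ^(5)=-54

((0, 0, 0, 4); (2, 1, 0, 0); (1, 1, 1, 0); (0, 1, 1, 0); (0, 0, 1, 0))


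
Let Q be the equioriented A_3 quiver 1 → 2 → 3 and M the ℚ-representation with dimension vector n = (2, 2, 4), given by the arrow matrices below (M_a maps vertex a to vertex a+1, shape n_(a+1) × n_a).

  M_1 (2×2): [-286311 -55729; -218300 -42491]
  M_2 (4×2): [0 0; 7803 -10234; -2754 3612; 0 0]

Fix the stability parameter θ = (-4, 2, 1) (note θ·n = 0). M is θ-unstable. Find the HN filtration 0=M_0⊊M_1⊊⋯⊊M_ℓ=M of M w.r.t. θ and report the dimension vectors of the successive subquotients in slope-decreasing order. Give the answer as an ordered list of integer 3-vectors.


Interval decomposition of M: I[1,2], I[1,3], I[3,3]^3.
HN type (ℓ=4): μ^(1)=2; μ^(2)=3/2; μ^(3)=1; μ^(4)=-4

((0, 1, 0); (0, 1, 1); (0, 0, 3); (2, 0, 0))


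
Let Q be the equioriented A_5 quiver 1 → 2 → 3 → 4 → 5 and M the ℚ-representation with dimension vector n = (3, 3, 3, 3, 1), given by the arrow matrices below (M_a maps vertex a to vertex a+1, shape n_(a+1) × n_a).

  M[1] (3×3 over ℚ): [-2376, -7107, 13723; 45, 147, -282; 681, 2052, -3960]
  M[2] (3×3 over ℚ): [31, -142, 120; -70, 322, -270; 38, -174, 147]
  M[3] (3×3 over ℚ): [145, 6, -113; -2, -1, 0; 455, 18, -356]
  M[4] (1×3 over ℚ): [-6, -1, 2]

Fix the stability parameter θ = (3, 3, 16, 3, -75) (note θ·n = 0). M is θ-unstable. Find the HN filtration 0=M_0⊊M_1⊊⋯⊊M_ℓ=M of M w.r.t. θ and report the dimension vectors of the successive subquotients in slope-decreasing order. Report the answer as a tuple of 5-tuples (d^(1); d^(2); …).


Via rank(M_{q-1}∘⋯∘M_p): M ≅ I[1,4]^2, I[1,5].
μ_θ-semistable layers: μ^(1)=19/2; μ^(2)=3; μ^(3)=-10

((0, 0, 2, 2, 0); (2, 2, 0, 0, 0); (1, 1, 1, 1, 1))


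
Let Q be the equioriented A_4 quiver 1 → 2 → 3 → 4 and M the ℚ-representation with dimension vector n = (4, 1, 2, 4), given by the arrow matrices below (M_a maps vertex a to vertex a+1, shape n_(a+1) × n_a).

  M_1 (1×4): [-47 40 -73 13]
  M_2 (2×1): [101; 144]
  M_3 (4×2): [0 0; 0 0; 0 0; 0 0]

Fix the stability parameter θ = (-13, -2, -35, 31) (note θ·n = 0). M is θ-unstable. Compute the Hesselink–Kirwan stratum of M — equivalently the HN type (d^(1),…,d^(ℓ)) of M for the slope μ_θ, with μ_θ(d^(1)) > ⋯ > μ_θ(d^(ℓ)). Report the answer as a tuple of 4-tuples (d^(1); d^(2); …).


Interval decomposition of M: I[1,1]^3, I[1,3], I[3,3], I[4,4]^4.
HN type (ℓ=4): μ^(1)=31; μ^(2)=-13; μ^(3)=-50/3; μ^(4)=-35

((0, 0, 0, 4); (3, 0, 0, 0); (1, 1, 1, 0); (0, 0, 1, 0))


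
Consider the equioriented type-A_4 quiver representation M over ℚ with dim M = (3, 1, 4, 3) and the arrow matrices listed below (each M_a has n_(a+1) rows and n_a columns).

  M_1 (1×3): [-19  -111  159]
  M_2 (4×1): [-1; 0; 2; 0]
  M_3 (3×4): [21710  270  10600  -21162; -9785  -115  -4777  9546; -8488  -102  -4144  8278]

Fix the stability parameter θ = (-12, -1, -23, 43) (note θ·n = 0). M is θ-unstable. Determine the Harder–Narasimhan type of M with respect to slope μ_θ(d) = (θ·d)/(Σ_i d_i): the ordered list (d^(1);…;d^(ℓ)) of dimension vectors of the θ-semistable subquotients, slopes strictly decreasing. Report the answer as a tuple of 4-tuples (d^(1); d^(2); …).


Interval decomposition of M: I[1,1]^2, I[1,4], I[3,3], I[3,4]^2.
HN type (ℓ=3): μ^(1)=43; μ^(2)=-12; μ^(3)=-23

((0, 0, 0, 3); (3, 1, 1, 0); (0, 0, 3, 0))


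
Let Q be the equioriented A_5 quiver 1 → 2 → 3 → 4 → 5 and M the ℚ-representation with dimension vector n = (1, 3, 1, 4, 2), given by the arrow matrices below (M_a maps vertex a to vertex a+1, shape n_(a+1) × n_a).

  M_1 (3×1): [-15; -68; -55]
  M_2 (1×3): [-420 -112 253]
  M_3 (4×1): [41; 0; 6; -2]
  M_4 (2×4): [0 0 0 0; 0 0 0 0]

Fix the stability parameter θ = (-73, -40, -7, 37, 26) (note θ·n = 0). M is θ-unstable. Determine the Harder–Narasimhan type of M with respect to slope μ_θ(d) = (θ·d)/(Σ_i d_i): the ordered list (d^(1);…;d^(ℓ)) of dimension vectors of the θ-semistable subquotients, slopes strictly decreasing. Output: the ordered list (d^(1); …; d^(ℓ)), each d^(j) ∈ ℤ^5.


Barcode: M ≅ I[1,4], I[2,2]^2, I[4,4]^3, I[5,5]^2. HN layers by μ_θ (5 steps, strictly decreasing):
  μ^(1)=37; μ^(2)=26; μ^(3)=-7; μ^(4)=-40; μ^(5)=-73

((0, 0, 0, 4, 0); (0, 0, 0, 0, 2); (0, 0, 1, 0, 0); (0, 3, 0, 0, 0); (1, 0, 0, 0, 0))


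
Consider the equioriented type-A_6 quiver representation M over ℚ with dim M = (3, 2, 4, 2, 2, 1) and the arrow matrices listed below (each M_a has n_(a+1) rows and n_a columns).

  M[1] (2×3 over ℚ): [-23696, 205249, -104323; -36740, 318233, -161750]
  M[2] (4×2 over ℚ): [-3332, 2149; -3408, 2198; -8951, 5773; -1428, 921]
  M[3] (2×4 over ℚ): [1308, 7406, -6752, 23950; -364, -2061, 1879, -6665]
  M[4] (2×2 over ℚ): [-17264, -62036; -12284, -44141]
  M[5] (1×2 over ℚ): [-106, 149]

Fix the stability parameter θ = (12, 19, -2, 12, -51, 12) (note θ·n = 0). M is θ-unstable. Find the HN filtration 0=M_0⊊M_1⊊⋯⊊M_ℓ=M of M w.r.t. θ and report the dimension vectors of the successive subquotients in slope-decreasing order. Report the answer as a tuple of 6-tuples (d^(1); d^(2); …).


Via rank(M_{q-1}∘⋯∘M_p): M ≅ I[1,1], I[1,4], I[1,6], I[3,3]^2, I[5,5].
μ_θ-semistable layers: μ^(1)=12; μ^(2)=29/3; μ^(3)=-2; μ^(4)=-51

((1, 0, 0, 1, 0, 1); (1, 1, 1, 0, 0, 0); (1, 1, 3, 1, 1, 0); (0, 0, 0, 0, 1, 0))


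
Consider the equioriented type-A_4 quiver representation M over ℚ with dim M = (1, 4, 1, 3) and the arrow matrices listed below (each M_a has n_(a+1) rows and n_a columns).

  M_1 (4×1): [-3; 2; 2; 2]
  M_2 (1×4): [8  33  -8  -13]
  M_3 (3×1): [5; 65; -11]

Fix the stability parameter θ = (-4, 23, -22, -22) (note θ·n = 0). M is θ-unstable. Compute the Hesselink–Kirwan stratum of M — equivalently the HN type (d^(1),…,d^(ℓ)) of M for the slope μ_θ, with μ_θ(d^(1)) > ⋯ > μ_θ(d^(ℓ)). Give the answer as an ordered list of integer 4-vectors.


Interval decomposition of M: I[1,2], I[2,2]^2, I[2,4], I[4,4]^2.
HN type (ℓ=4): μ^(1)=23; μ^(2)=-4; μ^(3)=-7; μ^(4)=-22

((0, 3, 0, 0); (1, 0, 0, 0); (0, 1, 1, 1); (0, 0, 0, 2))


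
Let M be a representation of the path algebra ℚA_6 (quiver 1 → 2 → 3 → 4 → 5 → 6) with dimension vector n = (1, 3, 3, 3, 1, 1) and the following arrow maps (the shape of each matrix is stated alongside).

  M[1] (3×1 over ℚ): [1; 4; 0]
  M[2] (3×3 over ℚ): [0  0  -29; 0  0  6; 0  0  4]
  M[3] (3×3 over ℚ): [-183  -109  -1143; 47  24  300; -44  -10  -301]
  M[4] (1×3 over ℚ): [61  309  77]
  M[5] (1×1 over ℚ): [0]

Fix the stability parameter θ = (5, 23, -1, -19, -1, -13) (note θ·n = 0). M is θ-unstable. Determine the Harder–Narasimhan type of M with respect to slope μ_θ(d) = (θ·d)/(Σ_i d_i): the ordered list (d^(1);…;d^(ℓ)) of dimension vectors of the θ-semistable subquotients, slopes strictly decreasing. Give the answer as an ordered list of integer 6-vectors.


Barcode: M ≅ I[1,2], I[2,2], I[2,5], I[3,4]^2, I[6,6]. HN layers by μ_θ (5 steps, strictly decreasing):
  μ^(1)=23; μ^(2)=5; μ^(3)=1/2; μ^(4)=-10; μ^(5)=-13

((0, 2, 0, 0, 0, 0); (1, 0, 0, 0, 0, 0); (0, 1, 1, 1, 1, 0); (0, 0, 2, 2, 0, 0); (0, 0, 0, 0, 0, 1))


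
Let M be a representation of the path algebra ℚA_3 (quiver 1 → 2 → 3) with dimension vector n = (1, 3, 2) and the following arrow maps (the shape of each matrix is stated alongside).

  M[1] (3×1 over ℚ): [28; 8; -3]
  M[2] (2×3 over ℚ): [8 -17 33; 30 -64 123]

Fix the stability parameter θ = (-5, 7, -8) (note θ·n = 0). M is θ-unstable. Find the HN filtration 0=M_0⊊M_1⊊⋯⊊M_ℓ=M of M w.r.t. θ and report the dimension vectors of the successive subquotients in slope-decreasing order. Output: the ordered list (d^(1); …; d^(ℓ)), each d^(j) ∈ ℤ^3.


Interval decomposition of M: I[1,3], I[2,2], I[2,3].
HN type (ℓ=3): μ^(1)=7; μ^(2)=-1/2; μ^(3)=-5

((0, 1, 0); (0, 2, 2); (1, 0, 0))


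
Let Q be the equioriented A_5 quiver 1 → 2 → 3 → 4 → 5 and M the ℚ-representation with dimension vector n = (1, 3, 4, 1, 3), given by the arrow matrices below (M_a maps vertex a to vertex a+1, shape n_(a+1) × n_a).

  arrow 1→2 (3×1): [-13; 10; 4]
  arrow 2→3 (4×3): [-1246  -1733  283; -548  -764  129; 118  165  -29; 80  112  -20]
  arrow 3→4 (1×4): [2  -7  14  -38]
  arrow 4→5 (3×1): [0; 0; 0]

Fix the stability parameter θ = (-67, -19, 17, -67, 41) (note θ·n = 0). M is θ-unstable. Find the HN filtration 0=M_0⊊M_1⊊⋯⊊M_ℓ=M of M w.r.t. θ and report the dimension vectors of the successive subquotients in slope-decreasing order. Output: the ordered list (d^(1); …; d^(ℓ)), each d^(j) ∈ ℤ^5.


Interval decomposition of M: I[1,2], I[2,3], I[2,4], I[3,3]^2, I[5,5]^3.
HN type (ℓ=5): μ^(1)=41; μ^(2)=17; μ^(3)=-19; μ^(4)=-23; μ^(5)=-67

((0, 0, 0, 0, 3); (0, 0, 3, 0, 0); (0, 2, 0, 0, 0); (0, 1, 1, 1, 0); (1, 0, 0, 0, 0))


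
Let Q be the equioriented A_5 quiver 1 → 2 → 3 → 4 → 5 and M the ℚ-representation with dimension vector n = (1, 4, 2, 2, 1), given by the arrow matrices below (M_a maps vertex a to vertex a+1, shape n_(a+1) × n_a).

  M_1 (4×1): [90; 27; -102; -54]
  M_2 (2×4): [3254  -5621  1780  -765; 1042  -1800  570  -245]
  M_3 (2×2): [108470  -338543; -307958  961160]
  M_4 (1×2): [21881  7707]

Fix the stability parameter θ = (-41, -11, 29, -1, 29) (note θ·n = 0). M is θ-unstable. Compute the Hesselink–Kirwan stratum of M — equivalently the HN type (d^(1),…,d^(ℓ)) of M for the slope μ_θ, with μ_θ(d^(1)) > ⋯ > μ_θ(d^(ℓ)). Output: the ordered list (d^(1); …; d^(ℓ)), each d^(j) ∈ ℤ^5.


Interval decomposition of M: I[1,5], I[2,2]^2, I[2,4].
HN type (ℓ=4): μ^(1)=29; μ^(2)=14; μ^(3)=-11; μ^(4)=-41

((0, 0, 0, 0, 1); (0, 0, 2, 2, 0); (0, 4, 0, 0, 0); (1, 0, 0, 0, 0))


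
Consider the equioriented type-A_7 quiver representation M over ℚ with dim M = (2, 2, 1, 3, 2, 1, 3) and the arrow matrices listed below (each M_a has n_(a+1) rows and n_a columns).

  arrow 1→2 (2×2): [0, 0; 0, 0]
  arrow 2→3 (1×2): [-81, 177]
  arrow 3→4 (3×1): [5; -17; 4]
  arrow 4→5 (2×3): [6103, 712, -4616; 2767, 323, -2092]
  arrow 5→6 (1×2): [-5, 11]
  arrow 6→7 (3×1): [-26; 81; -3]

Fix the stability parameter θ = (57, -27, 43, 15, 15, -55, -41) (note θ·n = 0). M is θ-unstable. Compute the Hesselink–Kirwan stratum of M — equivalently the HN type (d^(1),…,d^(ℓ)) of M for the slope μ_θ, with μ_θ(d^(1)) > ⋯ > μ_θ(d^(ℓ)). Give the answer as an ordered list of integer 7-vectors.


Via rank(M_{q-1}∘⋯∘M_p): M ≅ I[1,1]^2, I[2,2], I[2,7], I[4,4], I[4,5], I[7,7]^2.
μ_θ-semistable layers: μ^(1)=57; μ^(2)=15; μ^(3)=-23/5; μ^(4)=-27; μ^(5)=-41

((2, 0, 0, 0, 0, 0, 0); (0, 0, 0, 2, 1, 0, 0); (0, 0, 1, 1, 1, 1, 1); (0, 2, 0, 0, 0, 0, 0); (0, 0, 0, 0, 0, 0, 2))


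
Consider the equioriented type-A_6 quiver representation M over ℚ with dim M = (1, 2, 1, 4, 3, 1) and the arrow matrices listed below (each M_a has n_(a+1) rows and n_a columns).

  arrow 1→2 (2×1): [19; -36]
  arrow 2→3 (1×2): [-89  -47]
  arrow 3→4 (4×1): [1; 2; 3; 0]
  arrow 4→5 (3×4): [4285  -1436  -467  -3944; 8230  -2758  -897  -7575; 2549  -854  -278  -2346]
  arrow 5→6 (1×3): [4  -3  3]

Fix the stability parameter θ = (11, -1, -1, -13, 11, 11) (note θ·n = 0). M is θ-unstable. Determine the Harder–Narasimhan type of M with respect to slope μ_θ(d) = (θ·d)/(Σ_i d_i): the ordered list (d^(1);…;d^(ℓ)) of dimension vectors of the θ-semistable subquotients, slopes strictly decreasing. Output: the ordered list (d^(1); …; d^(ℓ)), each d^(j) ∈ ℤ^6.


Via rank(M_{q-1}∘⋯∘M_p): M ≅ I[1,5], I[2,2], I[4,4], I[4,5], I[4,6].
μ_θ-semistable layers: μ^(1)=11; μ^(2)=-1; μ^(3)=-13

((0, 0, 0, 0, 3, 1); (1, 2, 1, 1, 0, 0); (0, 0, 0, 3, 0, 0))


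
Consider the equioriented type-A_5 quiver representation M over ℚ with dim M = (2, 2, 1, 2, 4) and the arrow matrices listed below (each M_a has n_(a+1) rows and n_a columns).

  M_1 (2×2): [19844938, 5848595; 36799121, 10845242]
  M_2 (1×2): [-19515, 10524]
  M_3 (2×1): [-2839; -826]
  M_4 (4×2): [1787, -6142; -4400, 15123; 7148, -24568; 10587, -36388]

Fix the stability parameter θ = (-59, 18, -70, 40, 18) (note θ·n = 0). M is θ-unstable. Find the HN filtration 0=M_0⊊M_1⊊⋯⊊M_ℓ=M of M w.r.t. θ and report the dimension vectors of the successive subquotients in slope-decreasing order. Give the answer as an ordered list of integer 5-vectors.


Barcode: M ≅ I[1,2], I[1,5], I[4,5], I[5,5]^2. HN layers by μ_θ (4 steps, strictly decreasing):
  μ^(1)=29; μ^(2)=18; μ^(3)=-26; μ^(4)=-59

((0, 0, 0, 2, 2); (0, 1, 0, 0, 2); (0, 1, 1, 0, 0); (2, 0, 0, 0, 0))


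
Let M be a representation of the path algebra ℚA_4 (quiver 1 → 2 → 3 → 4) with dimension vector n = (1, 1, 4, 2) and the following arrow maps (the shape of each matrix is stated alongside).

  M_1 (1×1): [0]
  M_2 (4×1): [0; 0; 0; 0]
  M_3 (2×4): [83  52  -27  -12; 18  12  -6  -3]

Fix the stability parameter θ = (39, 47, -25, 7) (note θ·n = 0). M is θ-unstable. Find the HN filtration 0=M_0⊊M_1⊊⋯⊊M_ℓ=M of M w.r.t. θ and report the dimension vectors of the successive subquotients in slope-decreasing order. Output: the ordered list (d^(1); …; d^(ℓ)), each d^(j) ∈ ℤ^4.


Via rank(M_{q-1}∘⋯∘M_p): M ≅ I[1,1], I[2,2], I[3,3]^2, I[3,4]^2.
μ_θ-semistable layers: μ^(1)=47; μ^(2)=39; μ^(3)=7; μ^(4)=-25

((0, 1, 0, 0); (1, 0, 0, 0); (0, 0, 0, 2); (0, 0, 4, 0))


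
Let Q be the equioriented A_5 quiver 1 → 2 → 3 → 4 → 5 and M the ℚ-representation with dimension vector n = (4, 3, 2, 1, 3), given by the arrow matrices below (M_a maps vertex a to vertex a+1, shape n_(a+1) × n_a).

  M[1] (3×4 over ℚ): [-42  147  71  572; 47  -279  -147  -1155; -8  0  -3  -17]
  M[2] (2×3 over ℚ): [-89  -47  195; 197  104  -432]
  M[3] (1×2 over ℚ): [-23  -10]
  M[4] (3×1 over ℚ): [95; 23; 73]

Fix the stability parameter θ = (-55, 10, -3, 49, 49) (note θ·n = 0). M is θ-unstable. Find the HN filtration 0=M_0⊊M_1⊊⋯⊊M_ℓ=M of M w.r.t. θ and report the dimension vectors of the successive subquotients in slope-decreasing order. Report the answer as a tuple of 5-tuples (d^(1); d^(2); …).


Barcode: M ≅ I[1,1], I[1,2], I[1,3], I[1,5], I[5,5]^2. HN layers by μ_θ (4 steps, strictly decreasing):
  μ^(1)=49; μ^(2)=10; μ^(3)=7/2; μ^(4)=-55

((0, 0, 0, 1, 3); (0, 1, 0, 0, 0); (0, 2, 2, 0, 0); (4, 0, 0, 0, 0))


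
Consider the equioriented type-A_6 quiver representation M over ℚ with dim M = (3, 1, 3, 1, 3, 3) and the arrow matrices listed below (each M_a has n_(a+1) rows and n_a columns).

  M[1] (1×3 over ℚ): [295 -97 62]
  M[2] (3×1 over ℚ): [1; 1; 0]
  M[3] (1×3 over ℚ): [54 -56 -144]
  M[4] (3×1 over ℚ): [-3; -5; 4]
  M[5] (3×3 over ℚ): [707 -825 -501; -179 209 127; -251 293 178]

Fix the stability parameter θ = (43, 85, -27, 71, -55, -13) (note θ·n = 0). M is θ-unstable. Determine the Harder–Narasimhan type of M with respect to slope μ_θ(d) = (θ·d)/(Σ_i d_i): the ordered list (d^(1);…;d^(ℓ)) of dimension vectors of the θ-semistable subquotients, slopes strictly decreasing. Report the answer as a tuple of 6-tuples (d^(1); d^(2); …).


Via rank(M_{q-1}∘⋯∘M_p): M ≅ I[1,1]^2, I[1,5], I[3,3]^2, I[5,6]^2, I[6,6].
μ_θ-semistable layers: μ^(1)=43; μ^(2)=117/5; μ^(3)=-13; μ^(4)=-27; μ^(5)=-55

((2, 0, 0, 0, 0, 0); (1, 1, 1, 1, 1, 0); (0, 0, 0, 0, 0, 3); (0, 0, 2, 0, 0, 0); (0, 0, 0, 0, 2, 0))


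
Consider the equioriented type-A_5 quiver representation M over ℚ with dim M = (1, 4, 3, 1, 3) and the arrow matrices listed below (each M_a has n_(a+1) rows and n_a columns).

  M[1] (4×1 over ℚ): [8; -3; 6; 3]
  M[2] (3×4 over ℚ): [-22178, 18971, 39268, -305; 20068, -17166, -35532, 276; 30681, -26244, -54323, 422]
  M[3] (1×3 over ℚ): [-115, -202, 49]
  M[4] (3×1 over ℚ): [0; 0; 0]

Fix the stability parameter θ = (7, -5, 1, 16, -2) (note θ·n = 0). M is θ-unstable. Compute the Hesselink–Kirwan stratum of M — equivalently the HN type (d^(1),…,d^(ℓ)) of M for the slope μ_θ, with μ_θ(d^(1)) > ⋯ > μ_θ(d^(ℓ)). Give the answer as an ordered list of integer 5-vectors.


Interval decomposition of M: I[1,4], I[2,2], I[2,3]^2, I[5,5]^3.
HN type (ℓ=4): μ^(1)=16; μ^(2)=1; μ^(3)=-2; μ^(4)=-5

((0, 0, 0, 1, 0); (1, 1, 3, 0, 0); (0, 0, 0, 0, 3); (0, 3, 0, 0, 0))


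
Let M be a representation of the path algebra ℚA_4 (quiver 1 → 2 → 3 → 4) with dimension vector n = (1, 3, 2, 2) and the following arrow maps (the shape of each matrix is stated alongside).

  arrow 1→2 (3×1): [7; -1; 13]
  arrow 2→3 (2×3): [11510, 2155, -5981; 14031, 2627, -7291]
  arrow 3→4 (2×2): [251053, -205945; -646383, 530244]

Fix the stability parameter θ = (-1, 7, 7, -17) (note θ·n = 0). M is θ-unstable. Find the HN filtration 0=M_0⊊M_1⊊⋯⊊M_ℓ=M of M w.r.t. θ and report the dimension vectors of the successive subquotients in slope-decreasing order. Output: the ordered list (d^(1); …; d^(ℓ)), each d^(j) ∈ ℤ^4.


Barcode: M ≅ I[1,4], I[2,2], I[2,4]. HN layers by μ_θ (2 steps, strictly decreasing):
  μ^(1)=7; μ^(2)=-1

((0, 1, 0, 0); (1, 2, 2, 2))


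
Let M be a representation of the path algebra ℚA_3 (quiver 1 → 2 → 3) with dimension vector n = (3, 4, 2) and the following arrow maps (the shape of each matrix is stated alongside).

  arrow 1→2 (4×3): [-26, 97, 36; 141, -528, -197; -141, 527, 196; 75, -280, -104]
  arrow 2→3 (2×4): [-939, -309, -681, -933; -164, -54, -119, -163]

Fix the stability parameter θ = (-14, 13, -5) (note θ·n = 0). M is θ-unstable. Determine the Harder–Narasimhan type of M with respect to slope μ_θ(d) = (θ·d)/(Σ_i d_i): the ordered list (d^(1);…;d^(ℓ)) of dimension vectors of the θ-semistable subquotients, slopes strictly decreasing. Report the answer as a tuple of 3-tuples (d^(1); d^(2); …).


Barcode: M ≅ I[1,2], I[1,3]^2, I[2,2]. HN layers by μ_θ (3 steps, strictly decreasing):
  μ^(1)=13; μ^(2)=4; μ^(3)=-14

((0, 2, 0); (0, 2, 2); (3, 0, 0))


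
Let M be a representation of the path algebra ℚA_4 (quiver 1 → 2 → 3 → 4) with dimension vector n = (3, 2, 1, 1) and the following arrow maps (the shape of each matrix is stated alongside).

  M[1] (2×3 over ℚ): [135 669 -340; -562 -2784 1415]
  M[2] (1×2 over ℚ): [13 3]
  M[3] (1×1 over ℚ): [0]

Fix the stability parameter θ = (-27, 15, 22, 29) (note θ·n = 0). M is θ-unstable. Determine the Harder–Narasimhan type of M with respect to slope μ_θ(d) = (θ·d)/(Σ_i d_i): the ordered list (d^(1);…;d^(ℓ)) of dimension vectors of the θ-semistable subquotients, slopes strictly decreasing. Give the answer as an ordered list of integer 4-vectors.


Barcode: M ≅ I[1,1], I[1,2], I[1,3], I[4,4]. HN layers by μ_θ (4 steps, strictly decreasing):
  μ^(1)=29; μ^(2)=22; μ^(3)=15; μ^(4)=-27

((0, 0, 0, 1); (0, 0, 1, 0); (0, 2, 0, 0); (3, 0, 0, 0))


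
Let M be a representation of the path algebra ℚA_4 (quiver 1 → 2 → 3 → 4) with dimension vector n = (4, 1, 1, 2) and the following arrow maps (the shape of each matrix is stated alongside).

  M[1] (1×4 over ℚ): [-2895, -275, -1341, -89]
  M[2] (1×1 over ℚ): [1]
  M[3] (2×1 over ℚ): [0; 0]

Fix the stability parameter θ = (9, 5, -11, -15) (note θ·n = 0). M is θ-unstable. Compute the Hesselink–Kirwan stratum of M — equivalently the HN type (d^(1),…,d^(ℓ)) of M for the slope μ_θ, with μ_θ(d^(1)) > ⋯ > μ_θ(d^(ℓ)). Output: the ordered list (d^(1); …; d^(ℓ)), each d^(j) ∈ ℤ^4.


Via rank(M_{q-1}∘⋯∘M_p): M ≅ I[1,1]^3, I[1,3], I[4,4]^2.
μ_θ-semistable layers: μ^(1)=9; μ^(2)=1; μ^(3)=-15

((3, 0, 0, 0); (1, 1, 1, 0); (0, 0, 0, 2))


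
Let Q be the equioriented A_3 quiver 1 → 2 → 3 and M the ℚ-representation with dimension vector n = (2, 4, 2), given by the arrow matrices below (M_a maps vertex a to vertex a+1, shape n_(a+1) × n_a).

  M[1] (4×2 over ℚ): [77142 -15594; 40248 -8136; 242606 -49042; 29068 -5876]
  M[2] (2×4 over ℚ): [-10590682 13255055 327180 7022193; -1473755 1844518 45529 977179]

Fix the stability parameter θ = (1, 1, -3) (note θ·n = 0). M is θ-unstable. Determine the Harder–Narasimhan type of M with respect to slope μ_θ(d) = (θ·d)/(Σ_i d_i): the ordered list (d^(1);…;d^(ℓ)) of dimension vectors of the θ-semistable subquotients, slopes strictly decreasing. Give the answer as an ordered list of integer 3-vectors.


Interval decomposition of M: I[1,1], I[1,2], I[2,2], I[2,3]^2.
HN type (ℓ=2): μ^(1)=1; μ^(2)=-1

((2, 2, 0); (0, 2, 2))


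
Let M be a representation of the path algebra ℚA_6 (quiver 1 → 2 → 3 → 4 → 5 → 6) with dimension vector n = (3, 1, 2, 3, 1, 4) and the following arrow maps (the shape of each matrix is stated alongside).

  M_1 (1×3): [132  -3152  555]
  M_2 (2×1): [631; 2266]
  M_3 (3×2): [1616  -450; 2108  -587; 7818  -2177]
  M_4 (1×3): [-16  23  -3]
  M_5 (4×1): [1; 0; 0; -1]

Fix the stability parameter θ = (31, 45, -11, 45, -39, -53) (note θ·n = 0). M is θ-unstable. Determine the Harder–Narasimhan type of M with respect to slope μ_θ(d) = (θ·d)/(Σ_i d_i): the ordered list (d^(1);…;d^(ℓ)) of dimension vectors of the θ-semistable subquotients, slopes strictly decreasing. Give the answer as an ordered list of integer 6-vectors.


Barcode: M ≅ I[1,1]^2, I[1,6], I[3,4], I[4,4], I[6,6]^3. HN layers by μ_θ (5 steps, strictly decreasing):
  μ^(1)=45; μ^(2)=31; μ^(3)=3; μ^(4)=-11; μ^(5)=-53

((0, 0, 0, 2, 0, 0); (2, 0, 0, 0, 0, 0); (1, 1, 1, 1, 1, 1); (0, 0, 1, 0, 0, 0); (0, 0, 0, 0, 0, 3))


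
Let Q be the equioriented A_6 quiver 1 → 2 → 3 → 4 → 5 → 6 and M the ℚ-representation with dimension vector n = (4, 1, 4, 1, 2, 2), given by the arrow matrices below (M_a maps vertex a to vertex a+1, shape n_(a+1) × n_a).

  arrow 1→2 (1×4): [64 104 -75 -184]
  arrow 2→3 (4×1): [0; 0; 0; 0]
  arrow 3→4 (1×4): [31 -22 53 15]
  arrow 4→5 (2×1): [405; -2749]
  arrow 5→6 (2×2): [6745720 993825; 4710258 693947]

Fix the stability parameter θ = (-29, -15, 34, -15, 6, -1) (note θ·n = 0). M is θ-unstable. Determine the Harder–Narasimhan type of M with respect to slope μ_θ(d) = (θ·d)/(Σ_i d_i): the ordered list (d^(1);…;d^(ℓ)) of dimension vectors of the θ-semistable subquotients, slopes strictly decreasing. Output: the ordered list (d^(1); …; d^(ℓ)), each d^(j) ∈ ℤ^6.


Via rank(M_{q-1}∘⋯∘M_p): M ≅ I[1,1]^3, I[1,2], I[3,3]^3, I[3,6], I[5,6].
μ_θ-semistable layers: μ^(1)=34; μ^(2)=6; μ^(3)=5/2; μ^(4)=-15; μ^(5)=-29

((0, 0, 3, 0, 0, 0); (0, 0, 1, 1, 1, 1); (0, 0, 0, 0, 1, 1); (0, 1, 0, 0, 0, 0); (4, 0, 0, 0, 0, 0))


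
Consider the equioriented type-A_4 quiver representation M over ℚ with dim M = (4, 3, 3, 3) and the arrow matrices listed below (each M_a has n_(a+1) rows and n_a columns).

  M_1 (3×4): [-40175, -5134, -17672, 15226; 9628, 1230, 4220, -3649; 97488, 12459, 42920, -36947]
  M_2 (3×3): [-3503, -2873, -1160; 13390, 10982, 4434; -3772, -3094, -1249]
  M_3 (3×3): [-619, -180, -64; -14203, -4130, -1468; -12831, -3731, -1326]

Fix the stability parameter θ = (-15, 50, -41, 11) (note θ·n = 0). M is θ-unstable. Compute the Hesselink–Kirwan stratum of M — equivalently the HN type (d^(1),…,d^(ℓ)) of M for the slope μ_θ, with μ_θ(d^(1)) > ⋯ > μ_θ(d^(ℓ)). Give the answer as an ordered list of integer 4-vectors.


Barcode: M ≅ I[1,1], I[1,2], I[1,3], I[1,4], I[3,4], I[4,4]. HN layers by μ_θ (5 steps, strictly decreasing):
  μ^(1)=50; μ^(2)=11; μ^(3)=9/2; μ^(4)=-15; μ^(5)=-41

((0, 1, 0, 0); (0, 0, 0, 3); (0, 2, 2, 0); (4, 0, 0, 0); (0, 0, 1, 0))


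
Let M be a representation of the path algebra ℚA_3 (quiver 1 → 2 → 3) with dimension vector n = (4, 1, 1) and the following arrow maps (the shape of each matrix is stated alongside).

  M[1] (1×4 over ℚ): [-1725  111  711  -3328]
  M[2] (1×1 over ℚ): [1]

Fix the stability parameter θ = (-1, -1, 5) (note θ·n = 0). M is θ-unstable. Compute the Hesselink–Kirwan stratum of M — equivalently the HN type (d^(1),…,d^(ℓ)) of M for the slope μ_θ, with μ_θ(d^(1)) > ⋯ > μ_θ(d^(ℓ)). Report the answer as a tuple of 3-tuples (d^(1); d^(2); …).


Barcode: M ≅ I[1,1]^3, I[1,3]. HN layers by μ_θ (2 steps, strictly decreasing):
  μ^(1)=5; μ^(2)=-1

((0, 0, 1); (4, 1, 0))


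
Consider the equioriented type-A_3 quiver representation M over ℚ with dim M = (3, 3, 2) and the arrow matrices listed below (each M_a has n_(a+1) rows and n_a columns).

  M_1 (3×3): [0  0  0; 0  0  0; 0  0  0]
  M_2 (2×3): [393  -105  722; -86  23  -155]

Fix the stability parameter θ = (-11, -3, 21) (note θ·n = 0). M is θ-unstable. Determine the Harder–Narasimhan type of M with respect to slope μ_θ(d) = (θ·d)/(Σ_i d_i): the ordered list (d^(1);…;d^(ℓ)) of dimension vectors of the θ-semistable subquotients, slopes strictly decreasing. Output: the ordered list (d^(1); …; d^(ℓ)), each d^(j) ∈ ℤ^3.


Barcode: M ≅ I[1,1]^3, I[2,2], I[2,3]^2. HN layers by μ_θ (3 steps, strictly decreasing):
  μ^(1)=21; μ^(2)=-3; μ^(3)=-11

((0, 0, 2); (0, 3, 0); (3, 0, 0))


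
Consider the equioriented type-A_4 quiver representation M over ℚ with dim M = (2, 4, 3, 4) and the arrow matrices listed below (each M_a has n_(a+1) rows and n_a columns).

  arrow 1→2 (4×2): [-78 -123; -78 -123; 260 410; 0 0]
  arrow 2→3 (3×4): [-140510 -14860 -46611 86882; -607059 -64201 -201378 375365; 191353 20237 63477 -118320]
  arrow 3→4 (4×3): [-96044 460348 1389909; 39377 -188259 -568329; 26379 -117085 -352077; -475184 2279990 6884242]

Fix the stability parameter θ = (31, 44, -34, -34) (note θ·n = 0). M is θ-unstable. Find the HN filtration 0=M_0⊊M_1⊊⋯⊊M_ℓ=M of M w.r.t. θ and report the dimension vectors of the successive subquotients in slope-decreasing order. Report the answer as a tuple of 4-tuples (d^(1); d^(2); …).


Via rank(M_{q-1}∘⋯∘M_p): M ≅ I[1,1], I[1,2], I[2,4]^3, I[4,4].
μ_θ-semistable layers: μ^(1)=44; μ^(2)=31; μ^(3)=-8; μ^(4)=-34

((0, 1, 0, 0); (2, 0, 0, 0); (0, 3, 3, 3); (0, 0, 0, 1))


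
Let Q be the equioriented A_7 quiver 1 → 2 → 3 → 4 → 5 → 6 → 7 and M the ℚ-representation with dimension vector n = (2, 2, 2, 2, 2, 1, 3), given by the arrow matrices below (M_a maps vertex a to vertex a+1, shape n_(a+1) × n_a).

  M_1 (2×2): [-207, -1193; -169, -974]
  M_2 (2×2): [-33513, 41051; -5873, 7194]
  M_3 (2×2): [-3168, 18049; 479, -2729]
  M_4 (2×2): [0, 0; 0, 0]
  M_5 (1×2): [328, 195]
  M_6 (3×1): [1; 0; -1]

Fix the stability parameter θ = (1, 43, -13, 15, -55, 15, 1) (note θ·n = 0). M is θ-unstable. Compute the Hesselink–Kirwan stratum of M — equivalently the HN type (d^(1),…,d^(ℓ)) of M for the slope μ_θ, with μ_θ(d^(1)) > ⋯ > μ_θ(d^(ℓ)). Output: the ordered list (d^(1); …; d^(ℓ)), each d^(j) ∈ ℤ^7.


Barcode: M ≅ I[1,4]^2, I[5,5], I[5,7], I[7,7]^2. HN layers by μ_θ (4 steps, strictly decreasing):
  μ^(1)=15; μ^(2)=8; μ^(3)=1; μ^(4)=-55

((0, 2, 2, 2, 0, 0, 0); (0, 0, 0, 0, 0, 1, 1); (2, 0, 0, 0, 0, 0, 2); (0, 0, 0, 0, 2, 0, 0))


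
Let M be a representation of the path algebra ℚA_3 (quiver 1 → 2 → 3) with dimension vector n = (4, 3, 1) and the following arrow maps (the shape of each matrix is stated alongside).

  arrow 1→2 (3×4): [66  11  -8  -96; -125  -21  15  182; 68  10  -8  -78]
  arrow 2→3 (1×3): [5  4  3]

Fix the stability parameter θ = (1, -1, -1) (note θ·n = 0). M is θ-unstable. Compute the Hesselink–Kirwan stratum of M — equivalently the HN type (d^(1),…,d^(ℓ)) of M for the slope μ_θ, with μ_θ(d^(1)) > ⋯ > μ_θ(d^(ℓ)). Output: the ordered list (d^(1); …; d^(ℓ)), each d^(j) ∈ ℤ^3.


Via rank(M_{q-1}∘⋯∘M_p): M ≅ I[1,1], I[1,2]^2, I[1,3].
μ_θ-semistable layers: μ^(1)=1; μ^(2)=0; μ^(3)=-1/3

((1, 0, 0); (2, 2, 0); (1, 1, 1))


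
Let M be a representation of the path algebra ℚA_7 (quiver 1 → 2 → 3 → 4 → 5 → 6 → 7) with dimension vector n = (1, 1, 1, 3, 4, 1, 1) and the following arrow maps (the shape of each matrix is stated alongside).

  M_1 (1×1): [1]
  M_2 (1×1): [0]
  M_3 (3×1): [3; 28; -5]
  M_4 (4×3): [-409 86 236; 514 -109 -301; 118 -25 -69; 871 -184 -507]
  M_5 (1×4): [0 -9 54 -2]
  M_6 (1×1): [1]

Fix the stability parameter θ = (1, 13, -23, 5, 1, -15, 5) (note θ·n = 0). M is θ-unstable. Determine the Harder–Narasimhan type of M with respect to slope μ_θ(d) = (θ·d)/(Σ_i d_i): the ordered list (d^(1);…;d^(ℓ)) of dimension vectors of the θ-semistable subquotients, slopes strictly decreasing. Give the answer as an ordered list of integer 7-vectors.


Interval decomposition of M: I[1,2], I[3,7], I[4,5]^2, I[5,5].
HN type (ℓ=6): μ^(1)=13; μ^(2)=5; μ^(3)=3; μ^(4)=1; μ^(5)=-3; μ^(6)=-23

((0, 1, 0, 0, 0, 0, 0); (0, 0, 0, 0, 0, 0, 1); (0, 0, 0, 2, 2, 0, 0); (1, 0, 0, 0, 1, 0, 0); (0, 0, 0, 1, 1, 1, 0); (0, 0, 1, 0, 0, 0, 0))


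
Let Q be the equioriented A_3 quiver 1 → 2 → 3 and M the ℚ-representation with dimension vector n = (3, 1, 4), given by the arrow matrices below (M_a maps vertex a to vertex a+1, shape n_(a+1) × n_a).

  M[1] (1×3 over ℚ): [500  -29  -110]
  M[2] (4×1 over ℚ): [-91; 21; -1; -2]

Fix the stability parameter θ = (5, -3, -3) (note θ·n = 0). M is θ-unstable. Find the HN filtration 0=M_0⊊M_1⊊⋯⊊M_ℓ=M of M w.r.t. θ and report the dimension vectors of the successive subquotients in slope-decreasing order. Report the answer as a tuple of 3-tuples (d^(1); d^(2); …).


Via rank(M_{q-1}∘⋯∘M_p): M ≅ I[1,1]^2, I[1,3], I[3,3]^3.
μ_θ-semistable layers: μ^(1)=5; μ^(2)=-1/3; μ^(3)=-3

((2, 0, 0); (1, 1, 1); (0, 0, 3))


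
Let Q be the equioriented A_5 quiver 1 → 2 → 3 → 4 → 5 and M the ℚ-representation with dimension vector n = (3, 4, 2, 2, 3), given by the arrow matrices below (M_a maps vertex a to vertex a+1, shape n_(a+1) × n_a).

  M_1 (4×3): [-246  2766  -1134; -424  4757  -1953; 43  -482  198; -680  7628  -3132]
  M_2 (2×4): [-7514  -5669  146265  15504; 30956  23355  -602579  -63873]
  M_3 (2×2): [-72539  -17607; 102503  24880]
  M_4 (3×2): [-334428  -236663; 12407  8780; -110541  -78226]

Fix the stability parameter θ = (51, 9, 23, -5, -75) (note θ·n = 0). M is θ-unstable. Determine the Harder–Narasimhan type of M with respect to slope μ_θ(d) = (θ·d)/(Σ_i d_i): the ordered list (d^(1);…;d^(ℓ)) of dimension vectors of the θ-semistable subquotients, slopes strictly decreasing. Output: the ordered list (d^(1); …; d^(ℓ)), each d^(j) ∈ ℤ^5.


Interval decomposition of M: I[1,1], I[1,2], I[1,5], I[2,2], I[2,5], I[5,5].
HN type (ℓ=6): μ^(1)=51; μ^(2)=30; μ^(3)=9; μ^(4)=3/5; μ^(5)=-12; μ^(6)=-75

((1, 0, 0, 0, 0); (1, 1, 0, 0, 0); (0, 1, 0, 0, 0); (1, 1, 1, 1, 1); (0, 1, 1, 1, 1); (0, 0, 0, 0, 1))
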